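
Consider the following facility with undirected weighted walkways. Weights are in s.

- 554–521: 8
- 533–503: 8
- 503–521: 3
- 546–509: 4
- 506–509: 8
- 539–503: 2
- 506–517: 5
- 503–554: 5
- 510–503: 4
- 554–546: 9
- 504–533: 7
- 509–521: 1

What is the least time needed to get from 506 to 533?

20 s

Shortest distances from 506:
506: 0
517: 5  (via 506)
509: 8  (via 506)
521: 9  (via 509)
503: 12  (via 521)
546: 12  (via 509)
539: 14  (via 503)
510: 16  (via 503)
554: 17  (via 521)
533: 20  (via 503)
Shortest route: 506–509–521–503–533 = 20 s.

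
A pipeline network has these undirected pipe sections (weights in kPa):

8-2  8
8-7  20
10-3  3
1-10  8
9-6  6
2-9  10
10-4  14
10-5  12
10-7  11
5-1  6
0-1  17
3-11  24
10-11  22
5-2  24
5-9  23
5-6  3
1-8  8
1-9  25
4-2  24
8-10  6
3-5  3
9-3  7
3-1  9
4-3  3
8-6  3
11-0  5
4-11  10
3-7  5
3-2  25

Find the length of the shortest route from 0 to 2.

33 kPa

Compare a few routes:
0 → 11 → 4 → 3 → 10 → 8 → 2: 5+10+3+3+6+8 = 35
0 → 11 → 4 → 3 → 9 → 2: 5+10+3+7+10 = 35
0 → 11 → 4 → 3 → 5 → 6 → 8 → 2: 5+10+3+3+3+3+8 = 35
0 → 1 → 8 → 2: 17+8+8 = 33
Cheapest is 0 → 1 → 8 → 2 at 33 kPa.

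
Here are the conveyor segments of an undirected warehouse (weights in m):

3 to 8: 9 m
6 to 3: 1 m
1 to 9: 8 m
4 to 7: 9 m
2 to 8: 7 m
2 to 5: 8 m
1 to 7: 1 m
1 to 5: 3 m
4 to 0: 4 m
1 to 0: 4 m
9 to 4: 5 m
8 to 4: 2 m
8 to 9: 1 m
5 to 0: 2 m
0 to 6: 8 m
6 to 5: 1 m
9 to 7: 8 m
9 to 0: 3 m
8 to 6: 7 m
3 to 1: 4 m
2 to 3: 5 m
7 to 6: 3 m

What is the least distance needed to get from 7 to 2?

Candidate routes:
7 - 1 - 3 - 2: 1+4+5 = 10
7 - 1 - 5 - 6 - 3 - 2: 1+3+1+1+5 = 11
7 - 6 - 3 - 2: 3+1+5 = 9
Cheapest is 7 - 6 - 3 - 2 at 9 m.

9 m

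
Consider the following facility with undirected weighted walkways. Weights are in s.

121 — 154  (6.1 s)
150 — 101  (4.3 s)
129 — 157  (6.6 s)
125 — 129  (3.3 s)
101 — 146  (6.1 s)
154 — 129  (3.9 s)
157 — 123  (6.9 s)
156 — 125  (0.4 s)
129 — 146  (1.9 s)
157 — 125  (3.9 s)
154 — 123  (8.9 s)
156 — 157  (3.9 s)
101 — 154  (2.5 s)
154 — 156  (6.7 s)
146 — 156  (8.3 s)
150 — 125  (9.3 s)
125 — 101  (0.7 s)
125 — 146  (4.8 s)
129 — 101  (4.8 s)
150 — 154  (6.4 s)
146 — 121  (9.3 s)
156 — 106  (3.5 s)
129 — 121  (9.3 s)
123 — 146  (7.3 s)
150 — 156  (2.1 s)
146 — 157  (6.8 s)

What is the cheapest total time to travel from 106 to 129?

7.2 s

Compare a few routes:
106 → 156 → 125 → 129: 3.5+0.4+3.3 = 7.2
106 → 156 → 125 → 101 → 129: 3.5+0.4+0.7+4.8 = 9.4
Cheapest is 106 → 156 → 125 → 129 at 7.2 s.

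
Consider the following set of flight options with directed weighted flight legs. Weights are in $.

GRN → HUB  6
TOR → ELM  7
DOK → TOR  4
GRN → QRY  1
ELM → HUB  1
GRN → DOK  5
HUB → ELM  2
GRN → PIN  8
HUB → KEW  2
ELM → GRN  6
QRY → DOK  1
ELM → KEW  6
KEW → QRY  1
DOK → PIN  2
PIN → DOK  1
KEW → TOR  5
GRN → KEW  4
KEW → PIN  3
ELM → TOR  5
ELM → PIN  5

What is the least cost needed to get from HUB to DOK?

$4

Running Dijkstra from HUB:
HUB: 0
ELM: 2  (via HUB)
KEW: 2  (via HUB)
QRY: 3  (via KEW)
DOK: 4  (via QRY)
Shortest route: HUB → KEW → QRY → DOK = $4.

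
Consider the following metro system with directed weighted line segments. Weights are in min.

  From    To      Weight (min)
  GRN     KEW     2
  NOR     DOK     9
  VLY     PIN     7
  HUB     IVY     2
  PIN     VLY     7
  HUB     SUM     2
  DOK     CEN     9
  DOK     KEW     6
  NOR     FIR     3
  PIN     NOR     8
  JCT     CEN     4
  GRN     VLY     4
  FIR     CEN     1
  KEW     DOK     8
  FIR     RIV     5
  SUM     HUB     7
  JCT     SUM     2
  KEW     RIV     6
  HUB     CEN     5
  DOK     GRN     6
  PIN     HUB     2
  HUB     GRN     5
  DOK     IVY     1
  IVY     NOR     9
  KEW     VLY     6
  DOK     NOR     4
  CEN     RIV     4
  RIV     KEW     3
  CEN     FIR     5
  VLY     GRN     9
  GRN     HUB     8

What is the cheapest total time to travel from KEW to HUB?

15 min

Candidate routes:
KEW–DOK–GRN–HUB: 8+6+8 = 22
KEW–VLY–PIN–HUB: 6+7+2 = 15
KEW–DOK–GRN–VLY–PIN–HUB: 8+6+4+7+2 = 27
KEW–VLY–GRN–HUB: 6+9+8 = 23
The minimum is 15 min via KEW–VLY–PIN–HUB.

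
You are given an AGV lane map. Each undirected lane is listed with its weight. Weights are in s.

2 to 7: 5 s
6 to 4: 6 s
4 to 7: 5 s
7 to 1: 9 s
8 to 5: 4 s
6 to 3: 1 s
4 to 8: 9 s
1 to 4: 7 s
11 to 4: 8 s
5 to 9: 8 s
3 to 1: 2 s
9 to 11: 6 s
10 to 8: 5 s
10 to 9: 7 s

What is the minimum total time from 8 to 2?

Enumerating some paths:
8 → 4 → 1 → 7 → 2: 9+7+9+5 = 30
8 → 4 → 7 → 2: 9+5+5 = 19
8 → 4 → 6 → 3 → 1 → 7 → 2: 9+6+1+2+9+5 = 32
Cheapest is 8 → 4 → 7 → 2 at 19 s.

19 s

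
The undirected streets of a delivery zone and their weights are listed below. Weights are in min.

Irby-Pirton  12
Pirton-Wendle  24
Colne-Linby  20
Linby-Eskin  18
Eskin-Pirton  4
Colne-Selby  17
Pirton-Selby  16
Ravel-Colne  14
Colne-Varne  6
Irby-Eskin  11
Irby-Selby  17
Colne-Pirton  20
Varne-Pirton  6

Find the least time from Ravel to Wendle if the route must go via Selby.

71 min

Shortest Ravel→Selby: Ravel → Colne → Selby = 31
Best Selby to Wendle: Selby → Pirton → Wendle costing 40
Total via Selby: 31 + 40 = 71 min.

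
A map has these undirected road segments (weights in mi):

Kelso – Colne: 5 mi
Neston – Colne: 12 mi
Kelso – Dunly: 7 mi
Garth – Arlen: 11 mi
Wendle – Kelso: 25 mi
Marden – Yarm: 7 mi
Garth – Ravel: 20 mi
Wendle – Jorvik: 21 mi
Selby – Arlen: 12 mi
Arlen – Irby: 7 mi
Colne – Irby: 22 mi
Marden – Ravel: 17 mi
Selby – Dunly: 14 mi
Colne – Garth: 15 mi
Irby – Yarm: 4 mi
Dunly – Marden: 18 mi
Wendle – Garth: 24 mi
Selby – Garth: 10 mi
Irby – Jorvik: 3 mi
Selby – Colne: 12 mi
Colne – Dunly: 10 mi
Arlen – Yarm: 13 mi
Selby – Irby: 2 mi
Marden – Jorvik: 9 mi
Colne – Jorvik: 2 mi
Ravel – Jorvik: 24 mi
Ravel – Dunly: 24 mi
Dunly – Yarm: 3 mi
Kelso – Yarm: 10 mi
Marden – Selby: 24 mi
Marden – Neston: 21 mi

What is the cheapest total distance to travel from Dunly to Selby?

Enumerating some paths:
Dunly → Kelso → Colne → Jorvik → Irby → Selby: 7+5+2+3+2 = 19
Dunly → Yarm → Irby → Selby: 3+4+2 = 9
Dunly → Colne → Jorvik → Irby → Selby: 10+2+3+2 = 17
Dunly → Selby: 14 = 14
The minimum is 9 mi via Dunly → Yarm → Irby → Selby.

9 mi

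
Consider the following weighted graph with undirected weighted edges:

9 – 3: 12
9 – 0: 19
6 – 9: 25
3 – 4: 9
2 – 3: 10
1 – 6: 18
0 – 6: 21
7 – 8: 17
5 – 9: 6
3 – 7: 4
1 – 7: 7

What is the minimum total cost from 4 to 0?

40

Compare a few routes:
4–3–9–6–0: 9+12+25+21 = 67
4–3–7–1–6–9–0: 9+4+7+18+25+19 = 82
4–3–7–1–6–0: 9+4+7+18+21 = 59
4–3–9–0: 9+12+19 = 40
Cheapest is 4–3–9–0 at 40.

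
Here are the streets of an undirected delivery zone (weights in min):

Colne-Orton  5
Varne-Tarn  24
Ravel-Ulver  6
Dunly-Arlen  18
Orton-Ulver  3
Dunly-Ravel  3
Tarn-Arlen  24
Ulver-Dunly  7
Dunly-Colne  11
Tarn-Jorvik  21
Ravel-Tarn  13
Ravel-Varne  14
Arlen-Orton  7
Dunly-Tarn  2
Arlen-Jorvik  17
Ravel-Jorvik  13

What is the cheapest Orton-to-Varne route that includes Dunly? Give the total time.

27 min

Shortest Orton→Dunly: Orton–Ulver–Dunly = 10
Shortest Dunly→Varne: Dunly–Ravel–Varne = 17
Total via Dunly: 10 + 17 = 27 min.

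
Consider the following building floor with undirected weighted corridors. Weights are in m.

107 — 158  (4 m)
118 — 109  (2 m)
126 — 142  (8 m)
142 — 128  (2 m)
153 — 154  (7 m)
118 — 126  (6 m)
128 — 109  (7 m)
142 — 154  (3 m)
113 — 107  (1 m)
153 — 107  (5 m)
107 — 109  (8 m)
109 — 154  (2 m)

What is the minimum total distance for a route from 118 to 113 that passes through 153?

17 m

Shortest 118→153: 118 → 109 → 154 → 153 = 11
Best 153 to 113: 153 → 107 → 113 costing 6
Total via 153: 11 + 6 = 17 m.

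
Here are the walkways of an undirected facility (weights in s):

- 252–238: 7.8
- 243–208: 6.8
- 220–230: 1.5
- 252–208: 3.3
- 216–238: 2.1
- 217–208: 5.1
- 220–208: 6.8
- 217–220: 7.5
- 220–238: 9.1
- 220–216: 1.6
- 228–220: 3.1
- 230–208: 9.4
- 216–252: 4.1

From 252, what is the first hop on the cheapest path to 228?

216

Enumerating some paths:
252 → 238 → 216 → 220 → 228: 7.8+2.1+1.6+3.1 = 14.6
252 → 208 → 220 → 228: 3.3+6.8+3.1 = 13.2
252 → 216 → 220 → 228: 4.1+1.6+3.1 = 8.8
The minimum is 8.8 s via 252 → 216 → 220 → 228.
So from 252 the first move is to 216.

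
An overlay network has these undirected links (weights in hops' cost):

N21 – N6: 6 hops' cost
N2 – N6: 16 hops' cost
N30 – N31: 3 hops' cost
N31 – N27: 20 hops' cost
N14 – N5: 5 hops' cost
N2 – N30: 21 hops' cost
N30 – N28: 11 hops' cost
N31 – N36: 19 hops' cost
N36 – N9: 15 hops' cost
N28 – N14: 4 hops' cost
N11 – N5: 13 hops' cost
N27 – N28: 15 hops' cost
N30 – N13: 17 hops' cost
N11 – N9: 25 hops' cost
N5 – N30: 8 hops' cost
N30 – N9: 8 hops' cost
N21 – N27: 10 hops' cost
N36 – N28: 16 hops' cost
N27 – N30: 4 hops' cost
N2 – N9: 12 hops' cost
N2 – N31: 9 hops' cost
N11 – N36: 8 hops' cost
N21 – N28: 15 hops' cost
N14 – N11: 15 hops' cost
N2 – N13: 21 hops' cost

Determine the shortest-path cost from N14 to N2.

Settle nodes by increasing distance from N14:
N14: 0
N28: 4  (via N14)
N5: 5  (via N14)
N30: 13  (via N5)
N11: 15  (via N14)
N31: 16  (via N30)
N27: 17  (via N30)
N21: 19  (via N28)
N36: 20  (via N28)
N9: 21  (via N30)
N6: 25  (via N21)
N2: 25  (via N31)
Shortest route: N14–N5–N30–N31–N2 = 25 hops' cost.

25 hops' cost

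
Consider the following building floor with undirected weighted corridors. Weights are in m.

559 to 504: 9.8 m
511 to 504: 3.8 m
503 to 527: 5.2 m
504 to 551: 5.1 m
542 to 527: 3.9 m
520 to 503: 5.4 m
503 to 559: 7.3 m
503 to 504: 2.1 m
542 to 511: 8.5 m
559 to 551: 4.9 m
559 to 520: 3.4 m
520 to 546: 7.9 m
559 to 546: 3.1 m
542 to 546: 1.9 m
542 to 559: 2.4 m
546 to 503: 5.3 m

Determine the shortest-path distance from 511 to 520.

Enumerating some paths:
511 - 504 - 503 - 559 - 520: 3.8+2.1+7.3+3.4 = 16.6
511 - 504 - 503 - 520: 3.8+2.1+5.4 = 11.3
511 - 542 - 546 - 559 - 520: 8.5+1.9+3.1+3.4 = 16.9
511 - 542 - 559 - 520: 8.5+2.4+3.4 = 14.3
Cheapest is 511 - 504 - 503 - 520 at 11.3 m.

11.3 m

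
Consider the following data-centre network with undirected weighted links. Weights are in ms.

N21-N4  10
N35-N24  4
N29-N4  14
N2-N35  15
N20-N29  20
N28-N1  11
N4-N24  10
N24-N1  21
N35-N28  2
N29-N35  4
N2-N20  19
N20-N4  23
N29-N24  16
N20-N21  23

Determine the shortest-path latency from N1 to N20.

37 ms

Candidate routes:
N1 → N28 → N35 → N29 → N20: 11+2+4+20 = 37
N1 → N28 → N35 → N2 → N20: 11+2+15+19 = 47
The minimum is 37 ms via N1 → N28 → N35 → N29 → N20.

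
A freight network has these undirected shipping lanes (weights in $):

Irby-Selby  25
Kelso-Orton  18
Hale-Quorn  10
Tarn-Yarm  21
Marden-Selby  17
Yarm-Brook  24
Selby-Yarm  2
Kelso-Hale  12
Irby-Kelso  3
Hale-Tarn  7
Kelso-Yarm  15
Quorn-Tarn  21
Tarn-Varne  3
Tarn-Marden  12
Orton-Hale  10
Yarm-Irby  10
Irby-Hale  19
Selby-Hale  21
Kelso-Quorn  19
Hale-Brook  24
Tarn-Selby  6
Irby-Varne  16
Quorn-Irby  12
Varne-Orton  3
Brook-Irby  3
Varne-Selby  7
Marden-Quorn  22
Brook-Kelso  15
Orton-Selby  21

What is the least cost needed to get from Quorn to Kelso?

$15

Candidate routes:
Quorn - Kelso: 19 = 19
Quorn - Hale - Kelso: 10+12 = 22
Quorn - Irby - Kelso: 12+3 = 15
Cheapest is Quorn - Irby - Kelso at $15.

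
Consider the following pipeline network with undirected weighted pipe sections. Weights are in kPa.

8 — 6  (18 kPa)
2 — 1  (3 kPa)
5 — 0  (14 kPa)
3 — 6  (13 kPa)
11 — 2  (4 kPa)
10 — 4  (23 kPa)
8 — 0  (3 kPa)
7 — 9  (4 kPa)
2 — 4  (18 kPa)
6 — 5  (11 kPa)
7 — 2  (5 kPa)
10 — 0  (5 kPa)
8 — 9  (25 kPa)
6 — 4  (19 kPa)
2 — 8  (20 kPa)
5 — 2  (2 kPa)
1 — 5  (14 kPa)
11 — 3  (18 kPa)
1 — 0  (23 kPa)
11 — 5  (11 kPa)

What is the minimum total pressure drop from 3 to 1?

Running Dijkstra from 3:
3: 0
6: 13  (via 3)
11: 18  (via 3)
2: 22  (via 11)
5: 24  (via 6)
1: 25  (via 2)
Shortest route: 3 → 11 → 2 → 1 = 25 kPa.

25 kPa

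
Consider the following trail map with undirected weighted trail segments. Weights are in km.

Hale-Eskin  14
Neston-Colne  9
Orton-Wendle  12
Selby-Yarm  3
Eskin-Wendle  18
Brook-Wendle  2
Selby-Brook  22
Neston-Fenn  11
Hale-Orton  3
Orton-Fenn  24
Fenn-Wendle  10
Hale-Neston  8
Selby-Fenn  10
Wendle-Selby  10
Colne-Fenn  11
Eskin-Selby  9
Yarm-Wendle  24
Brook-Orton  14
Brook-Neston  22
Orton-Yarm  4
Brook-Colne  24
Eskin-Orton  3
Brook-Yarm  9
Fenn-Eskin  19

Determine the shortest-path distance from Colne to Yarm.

24 km

Compare a few routes:
Colne - Fenn - Wendle - Brook - Yarm: 11+10+2+9 = 32
Colne - Brook - Yarm: 24+9 = 33
Colne - Neston - Fenn - Selby - Yarm: 9+11+10+3 = 33
Colne - Neston - Hale - Orton - Yarm: 9+8+3+4 = 24
The minimum is 24 km via Colne - Neston - Hale - Orton - Yarm.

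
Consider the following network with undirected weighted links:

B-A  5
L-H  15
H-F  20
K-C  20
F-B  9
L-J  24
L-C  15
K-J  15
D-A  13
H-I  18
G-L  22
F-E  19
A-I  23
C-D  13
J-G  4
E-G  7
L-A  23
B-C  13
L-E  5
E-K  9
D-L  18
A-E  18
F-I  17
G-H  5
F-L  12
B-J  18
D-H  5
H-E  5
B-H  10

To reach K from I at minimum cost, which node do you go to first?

H

Compare a few routes:
I → H → G → E → K: 18+5+7+9 = 39
I → H → E → K: 18+5+9 = 32
I → H → G → J → K: 18+5+4+15 = 42
The minimum is 32 via I → H → E → K.
So from I the first move is to H.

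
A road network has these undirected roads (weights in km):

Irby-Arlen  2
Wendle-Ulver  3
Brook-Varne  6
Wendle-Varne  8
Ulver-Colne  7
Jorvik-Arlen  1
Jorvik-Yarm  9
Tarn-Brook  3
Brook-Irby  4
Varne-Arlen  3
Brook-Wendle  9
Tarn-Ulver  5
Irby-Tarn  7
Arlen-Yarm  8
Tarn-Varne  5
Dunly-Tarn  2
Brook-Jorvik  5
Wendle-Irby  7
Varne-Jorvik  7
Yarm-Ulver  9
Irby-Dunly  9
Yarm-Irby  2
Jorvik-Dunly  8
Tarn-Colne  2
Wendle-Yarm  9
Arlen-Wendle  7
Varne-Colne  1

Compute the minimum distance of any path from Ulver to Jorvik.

11 km

Running Dijkstra from Ulver:
Ulver: 0
Wendle: 3  (via Ulver)
Tarn: 5  (via Ulver)
Dunly: 7  (via Tarn)
Colne: 7  (via Ulver)
Varne: 8  (via Colne)
Brook: 8  (via Tarn)
Yarm: 9  (via Ulver)
Arlen: 10  (via Wendle)
Irby: 10  (via Wendle)
Jorvik: 11  (via Arlen)
Shortest route: Ulver–Wendle–Arlen–Jorvik = 11 km.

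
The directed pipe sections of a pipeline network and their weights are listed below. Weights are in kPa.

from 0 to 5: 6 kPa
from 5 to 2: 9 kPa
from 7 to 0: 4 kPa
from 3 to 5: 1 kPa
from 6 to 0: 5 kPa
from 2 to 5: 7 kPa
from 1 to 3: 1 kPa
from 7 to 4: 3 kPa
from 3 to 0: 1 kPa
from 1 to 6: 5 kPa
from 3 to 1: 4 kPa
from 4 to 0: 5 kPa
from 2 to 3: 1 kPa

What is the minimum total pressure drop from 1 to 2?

11 kPa

Shortest distances from 1:
1: 0
3: 1  (via 1)
0: 2  (via 3)
5: 2  (via 3)
6: 5  (via 1)
2: 11  (via 5)
Shortest route: 1–3–5–2 = 11 kPa.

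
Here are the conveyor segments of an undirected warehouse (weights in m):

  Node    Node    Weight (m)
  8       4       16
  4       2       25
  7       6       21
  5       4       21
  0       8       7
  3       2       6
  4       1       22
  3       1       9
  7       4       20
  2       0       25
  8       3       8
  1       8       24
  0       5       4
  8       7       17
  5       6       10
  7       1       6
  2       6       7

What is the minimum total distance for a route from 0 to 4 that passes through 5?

Shortest 0→5: 0–5 = 4
Best 5 to 4: 5–4 costing 21
Total via 5: 4 + 21 = 25 m.

25 m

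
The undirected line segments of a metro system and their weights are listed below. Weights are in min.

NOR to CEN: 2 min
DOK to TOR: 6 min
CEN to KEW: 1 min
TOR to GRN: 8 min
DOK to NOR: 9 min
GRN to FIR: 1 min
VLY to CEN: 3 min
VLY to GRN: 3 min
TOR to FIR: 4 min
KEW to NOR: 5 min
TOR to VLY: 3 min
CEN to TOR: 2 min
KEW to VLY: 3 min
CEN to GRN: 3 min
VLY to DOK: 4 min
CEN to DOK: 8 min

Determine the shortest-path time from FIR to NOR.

6 min

Enumerating some paths:
FIR → GRN → VLY → CEN → NOR: 1+3+3+2 = 9
FIR → GRN → CEN → NOR: 1+3+2 = 6
FIR → TOR → CEN → NOR: 4+2+2 = 8
The minimum is 6 min via FIR → GRN → CEN → NOR.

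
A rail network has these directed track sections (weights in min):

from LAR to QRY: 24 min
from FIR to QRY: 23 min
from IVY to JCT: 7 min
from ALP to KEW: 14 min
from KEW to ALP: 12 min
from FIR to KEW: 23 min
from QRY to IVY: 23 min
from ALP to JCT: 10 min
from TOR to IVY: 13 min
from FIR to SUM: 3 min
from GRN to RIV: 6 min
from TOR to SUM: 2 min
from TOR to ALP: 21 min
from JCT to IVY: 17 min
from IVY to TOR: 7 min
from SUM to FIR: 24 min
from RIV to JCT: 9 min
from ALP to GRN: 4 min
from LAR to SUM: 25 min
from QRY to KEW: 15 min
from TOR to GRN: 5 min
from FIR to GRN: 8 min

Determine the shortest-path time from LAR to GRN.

Enumerating some paths:
LAR–QRY–KEW–ALP–GRN: 24+15+12+4 = 55
LAR–SUM–FIR–GRN: 25+24+8 = 57
Cheapest is LAR–QRY–KEW–ALP–GRN at 55 min.

55 min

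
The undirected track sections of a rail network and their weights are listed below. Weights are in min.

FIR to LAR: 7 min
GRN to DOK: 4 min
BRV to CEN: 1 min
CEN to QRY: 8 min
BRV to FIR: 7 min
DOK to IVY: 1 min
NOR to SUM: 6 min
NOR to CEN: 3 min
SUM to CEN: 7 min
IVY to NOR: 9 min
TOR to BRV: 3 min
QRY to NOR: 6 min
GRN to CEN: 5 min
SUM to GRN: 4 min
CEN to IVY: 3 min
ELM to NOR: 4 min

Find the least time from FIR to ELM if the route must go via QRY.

Best FIR to QRY: FIR–BRV–CEN–QRY costing 16
Best QRY to ELM: QRY–NOR–ELM costing 10
Total via QRY: 16 + 10 = 26 min.

26 min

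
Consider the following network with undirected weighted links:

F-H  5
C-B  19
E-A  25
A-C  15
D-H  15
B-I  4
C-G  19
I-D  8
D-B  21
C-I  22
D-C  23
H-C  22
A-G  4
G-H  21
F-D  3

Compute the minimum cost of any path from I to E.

Compare a few routes:
I → C → A → E: 22+15+25 = 62
I → B → C → A → E: 4+19+15+25 = 63
I → D → F → H → G → A → E: 8+3+5+21+4+25 = 66
The minimum is 62 via I → C → A → E.

62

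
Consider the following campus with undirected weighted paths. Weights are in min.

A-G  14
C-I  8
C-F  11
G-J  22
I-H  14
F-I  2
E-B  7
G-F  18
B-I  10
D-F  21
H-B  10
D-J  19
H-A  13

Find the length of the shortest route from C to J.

50 min

Candidate routes:
C → F → D → J: 11+21+19 = 51
C → F → G → J: 11+18+22 = 51
C → I → F → G → J: 8+2+18+22 = 50
Cheapest is C → I → F → G → J at 50 min.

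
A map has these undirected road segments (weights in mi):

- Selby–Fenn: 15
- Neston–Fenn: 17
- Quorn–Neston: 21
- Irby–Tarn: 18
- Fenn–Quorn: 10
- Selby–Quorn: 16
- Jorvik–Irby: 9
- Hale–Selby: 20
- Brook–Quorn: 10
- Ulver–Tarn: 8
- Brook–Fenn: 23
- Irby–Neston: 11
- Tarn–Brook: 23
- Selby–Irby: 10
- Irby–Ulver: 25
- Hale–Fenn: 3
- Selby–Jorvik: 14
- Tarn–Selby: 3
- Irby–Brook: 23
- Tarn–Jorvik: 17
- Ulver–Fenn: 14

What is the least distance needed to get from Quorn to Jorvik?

30 mi

Shortest distances from Quorn:
Quorn: 0
Fenn: 10  (via Quorn)
Brook: 10  (via Quorn)
Hale: 13  (via Fenn)
Selby: 16  (via Quorn)
Tarn: 19  (via Selby)
Neston: 21  (via Quorn)
Ulver: 24  (via Fenn)
Irby: 26  (via Selby)
Jorvik: 30  (via Selby)
Shortest route: Quorn–Selby–Jorvik = 30 mi.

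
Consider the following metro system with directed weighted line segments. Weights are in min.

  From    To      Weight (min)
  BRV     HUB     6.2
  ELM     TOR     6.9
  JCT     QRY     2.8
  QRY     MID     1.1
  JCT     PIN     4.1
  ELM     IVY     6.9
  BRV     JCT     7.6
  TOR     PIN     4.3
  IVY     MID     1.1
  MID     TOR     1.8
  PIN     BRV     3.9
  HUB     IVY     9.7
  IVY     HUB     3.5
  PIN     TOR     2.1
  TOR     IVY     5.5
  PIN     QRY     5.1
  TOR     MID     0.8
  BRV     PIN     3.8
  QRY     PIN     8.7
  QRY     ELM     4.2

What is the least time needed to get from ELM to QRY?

Compare a few routes:
ELM → IVY → MID → TOR → PIN → QRY: 6.9+1.1+1.8+4.3+5.1 = 19.2
ELM → TOR → PIN → QRY: 6.9+4.3+5.1 = 16.3
The minimum is 16.3 min via ELM → TOR → PIN → QRY.

16.3 min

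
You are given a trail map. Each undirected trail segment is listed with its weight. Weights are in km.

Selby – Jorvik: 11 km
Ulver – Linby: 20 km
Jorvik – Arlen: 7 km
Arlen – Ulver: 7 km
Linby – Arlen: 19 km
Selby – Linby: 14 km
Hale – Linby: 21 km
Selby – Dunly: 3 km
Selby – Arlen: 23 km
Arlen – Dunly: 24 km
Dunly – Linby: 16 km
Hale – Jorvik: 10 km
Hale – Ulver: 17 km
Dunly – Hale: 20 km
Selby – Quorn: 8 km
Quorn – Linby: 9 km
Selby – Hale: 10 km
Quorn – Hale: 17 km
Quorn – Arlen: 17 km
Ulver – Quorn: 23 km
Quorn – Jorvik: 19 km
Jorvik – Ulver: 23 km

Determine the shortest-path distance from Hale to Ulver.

17 km

Compare a few routes:
Hale → Ulver: 17 = 17
Hale → Jorvik → Arlen → Ulver: 10+7+7 = 24
The minimum is 17 km via Hale → Ulver.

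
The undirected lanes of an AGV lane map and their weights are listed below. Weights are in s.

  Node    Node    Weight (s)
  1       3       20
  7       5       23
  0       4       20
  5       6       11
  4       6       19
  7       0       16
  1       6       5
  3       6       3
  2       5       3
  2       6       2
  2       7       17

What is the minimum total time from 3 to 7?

22 s

Shortest distances from 3:
3: 0
6: 3  (via 3)
2: 5  (via 6)
1: 8  (via 6)
5: 8  (via 2)
4: 22  (via 6)
7: 22  (via 2)
Shortest route: 3–6–2–7 = 22 s.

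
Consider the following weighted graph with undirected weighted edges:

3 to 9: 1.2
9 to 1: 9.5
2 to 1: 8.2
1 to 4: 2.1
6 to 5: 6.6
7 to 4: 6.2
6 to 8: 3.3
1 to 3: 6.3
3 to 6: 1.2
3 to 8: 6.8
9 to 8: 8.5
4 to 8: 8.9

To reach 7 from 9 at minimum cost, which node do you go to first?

Compare a few routes:
9–1–4–7: 9.5+2.1+6.2 = 17.8
9–3–6–8–4–7: 1.2+1.2+3.3+8.9+6.2 = 20.8
9–3–1–4–7: 1.2+6.3+2.1+6.2 = 15.8
The minimum is 15.8 via 9–3–1–4–7.
So from 9 the first move is to 3.

3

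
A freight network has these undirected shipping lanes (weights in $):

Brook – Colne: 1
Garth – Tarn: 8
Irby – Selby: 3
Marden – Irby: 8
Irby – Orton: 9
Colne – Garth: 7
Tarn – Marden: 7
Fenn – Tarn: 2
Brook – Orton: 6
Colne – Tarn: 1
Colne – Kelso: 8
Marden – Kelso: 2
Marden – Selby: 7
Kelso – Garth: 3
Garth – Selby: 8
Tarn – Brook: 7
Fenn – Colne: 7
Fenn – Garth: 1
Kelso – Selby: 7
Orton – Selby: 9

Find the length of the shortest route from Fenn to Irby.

$12

Settle nodes by increasing distance from Fenn:
Fenn: 0
Garth: 1  (via Fenn)
Tarn: 2  (via Fenn)
Colne: 3  (via Tarn)
Kelso: 4  (via Garth)
Brook: 4  (via Colne)
Marden: 6  (via Kelso)
Selby: 9  (via Garth)
Orton: 10  (via Brook)
Irby: 12  (via Selby)
Shortest route: Fenn → Garth → Selby → Irby = $12.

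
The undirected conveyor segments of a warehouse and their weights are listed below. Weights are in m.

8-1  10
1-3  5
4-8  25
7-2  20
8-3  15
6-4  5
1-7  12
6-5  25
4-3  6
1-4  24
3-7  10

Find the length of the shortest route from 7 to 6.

21 m

Settle nodes by increasing distance from 7:
7: 0
3: 10  (via 7)
1: 12  (via 7)
4: 16  (via 3)
2: 20  (via 7)
6: 21  (via 4)
Shortest route: 7 → 3 → 4 → 6 = 21 m.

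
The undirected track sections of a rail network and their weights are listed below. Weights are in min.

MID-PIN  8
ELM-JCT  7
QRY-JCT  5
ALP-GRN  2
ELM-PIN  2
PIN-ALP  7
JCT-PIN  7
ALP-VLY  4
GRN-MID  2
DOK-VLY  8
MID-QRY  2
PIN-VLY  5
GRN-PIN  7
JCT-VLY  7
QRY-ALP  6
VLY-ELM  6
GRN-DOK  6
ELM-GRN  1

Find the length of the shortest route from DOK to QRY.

Compare a few routes:
DOK → GRN → ALP → QRY: 6+2+6 = 14
DOK → VLY → ALP → GRN → MID → QRY: 8+4+2+2+2 = 18
DOK → GRN → MID → QRY: 6+2+2 = 10
Cheapest is DOK → GRN → MID → QRY at 10 min.

10 min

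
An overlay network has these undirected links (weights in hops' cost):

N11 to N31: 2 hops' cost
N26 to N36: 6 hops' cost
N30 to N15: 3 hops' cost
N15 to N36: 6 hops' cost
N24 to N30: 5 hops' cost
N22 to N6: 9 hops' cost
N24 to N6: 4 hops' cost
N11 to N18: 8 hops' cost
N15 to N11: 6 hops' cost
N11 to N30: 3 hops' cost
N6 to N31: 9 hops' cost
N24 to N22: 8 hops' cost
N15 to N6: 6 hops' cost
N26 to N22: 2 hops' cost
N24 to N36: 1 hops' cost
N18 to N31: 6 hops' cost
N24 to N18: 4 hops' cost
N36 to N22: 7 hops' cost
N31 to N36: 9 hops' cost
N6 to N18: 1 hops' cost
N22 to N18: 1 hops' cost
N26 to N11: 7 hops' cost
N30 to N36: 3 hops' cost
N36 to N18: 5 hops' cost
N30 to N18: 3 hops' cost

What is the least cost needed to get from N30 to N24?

Shortest distances from N30:
N30: 0
N15: 3  (via N30)
N36: 3  (via N30)
N18: 3  (via N30)
N11: 3  (via N30)
N22: 4  (via N18)
N6: 4  (via N18)
N24: 4  (via N36)
Shortest route: N30 → N36 → N24 = 4 hops' cost.

4 hops' cost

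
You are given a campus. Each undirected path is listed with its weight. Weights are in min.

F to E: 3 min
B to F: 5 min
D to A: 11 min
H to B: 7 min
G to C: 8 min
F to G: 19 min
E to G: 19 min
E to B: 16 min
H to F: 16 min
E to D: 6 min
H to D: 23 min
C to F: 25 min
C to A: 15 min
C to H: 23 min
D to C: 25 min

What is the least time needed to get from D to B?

Enumerating some paths:
D–E–F–B: 6+3+5 = 14
D–E–B: 6+16 = 22
D–H–B: 23+7 = 30
D–E–F–H–B: 6+3+16+7 = 32
The minimum is 14 min via D–E–F–B.

14 min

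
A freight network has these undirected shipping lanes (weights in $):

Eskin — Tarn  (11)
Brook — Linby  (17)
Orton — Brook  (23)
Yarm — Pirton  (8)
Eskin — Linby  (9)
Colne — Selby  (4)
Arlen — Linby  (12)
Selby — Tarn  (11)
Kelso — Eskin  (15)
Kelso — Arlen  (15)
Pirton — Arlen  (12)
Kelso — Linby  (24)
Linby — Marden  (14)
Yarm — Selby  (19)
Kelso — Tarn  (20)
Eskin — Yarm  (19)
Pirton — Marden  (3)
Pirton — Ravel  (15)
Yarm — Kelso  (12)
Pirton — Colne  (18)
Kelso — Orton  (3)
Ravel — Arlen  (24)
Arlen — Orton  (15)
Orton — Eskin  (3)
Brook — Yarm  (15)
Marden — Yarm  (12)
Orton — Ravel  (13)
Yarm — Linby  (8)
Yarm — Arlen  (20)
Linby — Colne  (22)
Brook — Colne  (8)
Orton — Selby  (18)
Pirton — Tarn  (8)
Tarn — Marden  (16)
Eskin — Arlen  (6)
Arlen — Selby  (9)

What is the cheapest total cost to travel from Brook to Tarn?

Settle nodes by increasing distance from Brook:
Brook: 0
Colne: 8  (via Brook)
Selby: 12  (via Colne)
Yarm: 15  (via Brook)
Linby: 17  (via Brook)
Arlen: 21  (via Selby)
Tarn: 23  (via Selby)
Shortest route: Brook–Colne–Selby–Tarn = $23.

$23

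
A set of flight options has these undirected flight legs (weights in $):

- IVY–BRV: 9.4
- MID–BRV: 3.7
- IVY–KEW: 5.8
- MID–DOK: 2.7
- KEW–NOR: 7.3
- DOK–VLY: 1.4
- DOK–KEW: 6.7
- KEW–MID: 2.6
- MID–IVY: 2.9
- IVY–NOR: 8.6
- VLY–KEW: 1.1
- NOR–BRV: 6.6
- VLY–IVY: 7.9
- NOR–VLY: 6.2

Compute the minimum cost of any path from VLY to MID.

Enumerating some paths:
VLY → DOK → MID: 1.4+2.7 = 4.1
VLY → KEW → MID: 1.1+2.6 = 3.7
The minimum is $3.7 via VLY → KEW → MID.

$3.7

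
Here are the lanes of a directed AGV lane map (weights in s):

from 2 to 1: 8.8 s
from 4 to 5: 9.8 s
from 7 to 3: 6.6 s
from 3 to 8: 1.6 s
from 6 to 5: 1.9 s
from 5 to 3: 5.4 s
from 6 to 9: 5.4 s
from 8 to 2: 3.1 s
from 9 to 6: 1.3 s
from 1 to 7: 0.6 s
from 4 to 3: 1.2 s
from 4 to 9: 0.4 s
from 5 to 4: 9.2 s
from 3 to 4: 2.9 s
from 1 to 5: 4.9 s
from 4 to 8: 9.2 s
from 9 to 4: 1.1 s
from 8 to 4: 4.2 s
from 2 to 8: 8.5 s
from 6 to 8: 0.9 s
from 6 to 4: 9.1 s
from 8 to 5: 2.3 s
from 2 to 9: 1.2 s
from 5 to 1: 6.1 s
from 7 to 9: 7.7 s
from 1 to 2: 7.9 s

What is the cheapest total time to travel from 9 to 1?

Running Dijkstra from 9:
9: 0
4: 1.1  (via 9)
6: 1.3  (via 9)
8: 2.2  (via 6)
3: 2.3  (via 4)
5: 3.2  (via 6)
2: 5.3  (via 8)
1: 9.3  (via 5)
Shortest route: 9–6–5–1 = 9.3 s.

9.3 s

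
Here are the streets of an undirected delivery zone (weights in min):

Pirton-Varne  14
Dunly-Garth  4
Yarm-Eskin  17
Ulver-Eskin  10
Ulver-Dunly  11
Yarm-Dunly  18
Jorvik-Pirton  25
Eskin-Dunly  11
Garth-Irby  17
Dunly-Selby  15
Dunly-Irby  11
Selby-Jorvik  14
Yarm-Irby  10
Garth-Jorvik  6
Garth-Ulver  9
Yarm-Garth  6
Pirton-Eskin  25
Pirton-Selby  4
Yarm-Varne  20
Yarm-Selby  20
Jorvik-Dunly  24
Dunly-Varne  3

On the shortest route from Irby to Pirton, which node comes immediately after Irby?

Dunly

Compare a few routes:
Irby–Dunly–Selby–Pirton: 11+15+4 = 30
Irby–Yarm–Garth–Dunly–Varne–Pirton: 10+6+4+3+14 = 37
Irby–Yarm–Selby–Pirton: 10+20+4 = 34
Irby–Dunly–Varne–Pirton: 11+3+14 = 28
The minimum is 28 min via Irby–Dunly–Varne–Pirton.
So from Irby the first move is to Dunly.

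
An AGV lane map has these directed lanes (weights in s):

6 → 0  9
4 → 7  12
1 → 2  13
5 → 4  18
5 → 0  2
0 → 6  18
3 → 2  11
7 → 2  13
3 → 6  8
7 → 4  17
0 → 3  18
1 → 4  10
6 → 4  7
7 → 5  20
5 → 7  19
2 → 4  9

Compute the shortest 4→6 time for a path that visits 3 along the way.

60 s

Shortest 4→3: 4–7–5–0–3 = 52
Shortest 3→6: 3–6 = 8
Total via 3: 52 + 8 = 60 s.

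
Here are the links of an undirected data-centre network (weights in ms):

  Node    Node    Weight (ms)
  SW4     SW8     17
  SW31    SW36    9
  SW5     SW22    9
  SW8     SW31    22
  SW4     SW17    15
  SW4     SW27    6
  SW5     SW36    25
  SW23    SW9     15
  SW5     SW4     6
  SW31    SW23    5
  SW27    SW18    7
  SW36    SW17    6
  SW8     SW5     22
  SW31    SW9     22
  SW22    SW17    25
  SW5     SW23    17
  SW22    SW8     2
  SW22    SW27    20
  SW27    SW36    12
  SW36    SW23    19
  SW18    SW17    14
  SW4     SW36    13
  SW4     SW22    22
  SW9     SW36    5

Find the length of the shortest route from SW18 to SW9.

24 ms

Running Dijkstra from SW18:
SW18: 0
SW27: 7  (via SW18)
SW4: 13  (via SW27)
SW17: 14  (via SW18)
SW5: 19  (via SW4)
SW36: 19  (via SW27)
SW9: 24  (via SW36)
Shortest route: SW18 → SW27 → SW36 → SW9 = 24 ms.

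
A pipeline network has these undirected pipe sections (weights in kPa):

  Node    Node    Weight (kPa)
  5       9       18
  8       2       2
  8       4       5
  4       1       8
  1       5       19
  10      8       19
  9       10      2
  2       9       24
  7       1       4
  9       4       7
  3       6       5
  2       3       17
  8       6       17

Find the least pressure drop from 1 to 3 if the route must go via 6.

35 kPa

Best 1 to 6: 1–4–8–6 costing 30
Shortest 6→3: 6–3 = 5
Total via 6: 30 + 5 = 35 kPa.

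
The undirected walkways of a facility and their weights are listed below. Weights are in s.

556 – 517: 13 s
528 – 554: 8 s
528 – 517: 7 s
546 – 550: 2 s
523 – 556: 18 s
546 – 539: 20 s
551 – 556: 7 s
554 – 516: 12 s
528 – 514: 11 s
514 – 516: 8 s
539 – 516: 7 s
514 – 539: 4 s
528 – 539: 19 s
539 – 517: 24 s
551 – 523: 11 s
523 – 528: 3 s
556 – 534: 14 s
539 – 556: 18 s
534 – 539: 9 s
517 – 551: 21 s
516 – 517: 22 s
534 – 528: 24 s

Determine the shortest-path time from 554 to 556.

Candidate routes:
554 → 516 → 539 → 556: 12+7+18 = 37
554 → 528 → 523 → 556: 8+3+18 = 29
554 → 528 → 523 → 551 → 556: 8+3+11+7 = 29
554 → 528 → 517 → 556: 8+7+13 = 28
Cheapest is 554 → 528 → 517 → 556 at 28 s.

28 s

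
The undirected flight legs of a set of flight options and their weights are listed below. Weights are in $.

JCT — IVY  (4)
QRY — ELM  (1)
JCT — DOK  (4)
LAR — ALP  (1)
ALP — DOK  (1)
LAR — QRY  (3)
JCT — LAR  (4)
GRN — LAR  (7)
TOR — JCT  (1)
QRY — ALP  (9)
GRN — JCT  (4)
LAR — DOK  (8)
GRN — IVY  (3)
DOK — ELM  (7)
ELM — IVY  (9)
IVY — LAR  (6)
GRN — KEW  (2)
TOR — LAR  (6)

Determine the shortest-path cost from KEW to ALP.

Enumerating some paths:
KEW - GRN - JCT - LAR - ALP: 2+4+4+1 = 11
KEW - GRN - LAR - ALP: 2+7+1 = 10
KEW - GRN - JCT - DOK - ALP: 2+4+4+1 = 11
The minimum is $10 via KEW - GRN - LAR - ALP.

$10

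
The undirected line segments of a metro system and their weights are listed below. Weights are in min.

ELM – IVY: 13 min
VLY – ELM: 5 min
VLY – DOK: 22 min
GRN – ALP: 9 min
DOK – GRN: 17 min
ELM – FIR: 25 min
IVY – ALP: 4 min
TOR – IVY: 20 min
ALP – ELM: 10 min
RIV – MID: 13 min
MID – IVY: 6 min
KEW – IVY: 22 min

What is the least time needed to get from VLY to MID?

Running Dijkstra from VLY:
VLY: 0
ELM: 5  (via VLY)
ALP: 15  (via ELM)
IVY: 18  (via ELM)
DOK: 22  (via VLY)
MID: 24  (via IVY)
Shortest route: VLY–ELM–IVY–MID = 24 min.

24 min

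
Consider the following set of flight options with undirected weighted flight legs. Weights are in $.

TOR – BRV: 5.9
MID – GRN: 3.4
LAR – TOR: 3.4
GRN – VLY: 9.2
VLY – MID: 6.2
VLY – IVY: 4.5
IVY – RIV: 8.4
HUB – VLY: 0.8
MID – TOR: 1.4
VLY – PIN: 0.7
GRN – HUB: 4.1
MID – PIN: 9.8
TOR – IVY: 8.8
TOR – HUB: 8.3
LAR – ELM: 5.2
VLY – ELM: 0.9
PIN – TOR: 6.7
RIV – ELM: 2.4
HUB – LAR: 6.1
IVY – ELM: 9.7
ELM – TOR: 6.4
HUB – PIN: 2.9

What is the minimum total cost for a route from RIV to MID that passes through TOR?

Best RIV to TOR: RIV–ELM–TOR costing 8.8
Best TOR to MID: TOR–MID costing 1.4
Total via TOR: 8.8 + 1.4 = $10.2.

$10.2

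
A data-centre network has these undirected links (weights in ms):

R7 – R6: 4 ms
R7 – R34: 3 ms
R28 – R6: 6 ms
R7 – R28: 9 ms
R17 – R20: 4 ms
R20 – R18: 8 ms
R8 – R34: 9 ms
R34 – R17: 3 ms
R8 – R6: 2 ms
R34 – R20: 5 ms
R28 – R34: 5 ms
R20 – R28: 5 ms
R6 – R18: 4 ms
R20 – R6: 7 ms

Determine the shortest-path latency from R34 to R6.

Compare a few routes:
R34 - R28 - R6: 5+6 = 11
R34 - R7 - R6: 3+4 = 7
The minimum is 7 ms via R34 - R7 - R6.

7 ms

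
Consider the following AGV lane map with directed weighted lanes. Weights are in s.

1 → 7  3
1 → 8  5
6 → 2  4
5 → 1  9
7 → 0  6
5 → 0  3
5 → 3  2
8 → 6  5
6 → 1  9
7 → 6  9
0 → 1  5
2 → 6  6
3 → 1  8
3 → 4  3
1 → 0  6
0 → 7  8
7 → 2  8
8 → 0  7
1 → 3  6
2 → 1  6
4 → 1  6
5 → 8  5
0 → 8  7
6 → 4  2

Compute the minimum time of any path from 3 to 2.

19 s

Running Dijkstra from 3:
3: 0
4: 3  (via 3)
1: 8  (via 3)
7: 11  (via 1)
8: 13  (via 1)
0: 14  (via 1)
6: 18  (via 8)
2: 19  (via 7)
Shortest route: 3 → 1 → 7 → 2 = 19 s.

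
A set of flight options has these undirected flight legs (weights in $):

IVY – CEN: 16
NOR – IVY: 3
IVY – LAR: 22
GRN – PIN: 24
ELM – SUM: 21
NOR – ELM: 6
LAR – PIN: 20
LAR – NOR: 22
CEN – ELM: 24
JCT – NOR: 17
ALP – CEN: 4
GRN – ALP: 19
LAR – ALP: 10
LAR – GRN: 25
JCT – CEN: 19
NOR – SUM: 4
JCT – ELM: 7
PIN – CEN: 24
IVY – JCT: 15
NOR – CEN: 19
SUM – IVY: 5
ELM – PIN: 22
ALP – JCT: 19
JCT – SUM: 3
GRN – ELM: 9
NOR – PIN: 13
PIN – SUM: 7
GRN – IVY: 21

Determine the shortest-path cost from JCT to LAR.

Running Dijkstra from JCT:
JCT: 0
SUM: 3  (via JCT)
NOR: 7  (via SUM)
ELM: 7  (via JCT)
IVY: 8  (via SUM)
PIN: 10  (via SUM)
GRN: 16  (via ELM)
CEN: 19  (via JCT)
ALP: 19  (via JCT)
LAR: 29  (via NOR)
Shortest route: JCT → SUM → NOR → LAR = $29.

$29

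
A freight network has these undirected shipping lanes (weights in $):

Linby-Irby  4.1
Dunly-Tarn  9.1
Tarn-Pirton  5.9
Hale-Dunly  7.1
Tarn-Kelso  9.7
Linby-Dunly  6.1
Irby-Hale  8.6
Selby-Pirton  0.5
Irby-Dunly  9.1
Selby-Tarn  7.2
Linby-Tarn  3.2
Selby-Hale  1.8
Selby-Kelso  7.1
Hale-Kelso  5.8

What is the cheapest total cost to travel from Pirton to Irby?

$10.9

Compare a few routes:
Pirton–Selby–Tarn–Linby–Irby: 0.5+7.2+3.2+4.1 = 15
Pirton–Tarn–Linby–Irby: 5.9+3.2+4.1 = 13.2
Pirton–Selby–Hale–Irby: 0.5+1.8+8.6 = 10.9
The minimum is $10.9 via Pirton–Selby–Hale–Irby.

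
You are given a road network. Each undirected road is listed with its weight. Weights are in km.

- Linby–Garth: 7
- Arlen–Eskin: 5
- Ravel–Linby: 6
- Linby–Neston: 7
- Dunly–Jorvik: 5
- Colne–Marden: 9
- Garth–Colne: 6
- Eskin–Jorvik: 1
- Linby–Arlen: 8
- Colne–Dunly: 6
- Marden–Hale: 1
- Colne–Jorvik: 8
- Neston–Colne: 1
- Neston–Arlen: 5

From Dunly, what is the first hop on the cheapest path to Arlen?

Enumerating some paths:
Dunly - Colne - Neston - Arlen: 6+1+5 = 12
Dunly - Jorvik - Eskin - Arlen: 5+1+5 = 11
Cheapest is Dunly - Jorvik - Eskin - Arlen at 11 km.
So from Dunly the first move is to Jorvik.

Jorvik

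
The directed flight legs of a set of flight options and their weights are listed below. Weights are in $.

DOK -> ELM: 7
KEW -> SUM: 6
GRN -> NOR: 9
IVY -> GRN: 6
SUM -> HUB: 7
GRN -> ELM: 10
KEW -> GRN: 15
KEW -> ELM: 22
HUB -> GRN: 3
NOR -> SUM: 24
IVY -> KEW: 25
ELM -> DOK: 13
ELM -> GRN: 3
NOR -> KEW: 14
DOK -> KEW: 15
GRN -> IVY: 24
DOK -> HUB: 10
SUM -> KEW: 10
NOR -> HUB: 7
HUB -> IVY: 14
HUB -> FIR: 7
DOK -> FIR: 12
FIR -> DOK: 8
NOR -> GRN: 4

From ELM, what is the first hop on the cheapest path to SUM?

GRN

Compare a few routes:
ELM → DOK → KEW → SUM: 13+15+6 = 34
ELM → GRN → NOR → KEW → SUM: 3+9+14+6 = 32
Cheapest is ELM → GRN → NOR → KEW → SUM at $32.
So from ELM the first move is to GRN.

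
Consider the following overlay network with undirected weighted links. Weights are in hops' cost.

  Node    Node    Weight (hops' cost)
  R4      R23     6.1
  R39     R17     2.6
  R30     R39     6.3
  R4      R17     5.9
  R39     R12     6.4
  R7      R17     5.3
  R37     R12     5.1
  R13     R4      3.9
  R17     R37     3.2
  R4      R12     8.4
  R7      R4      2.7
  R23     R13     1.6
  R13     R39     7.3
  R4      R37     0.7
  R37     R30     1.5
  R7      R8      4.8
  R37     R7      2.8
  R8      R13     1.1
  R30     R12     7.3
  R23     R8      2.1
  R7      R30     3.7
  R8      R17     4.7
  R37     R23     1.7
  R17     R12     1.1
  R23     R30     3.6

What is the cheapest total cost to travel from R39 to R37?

Shortest distances from R39:
R39: 0
R17: 2.6  (via R39)
R12: 3.7  (via R17)
R37: 5.8  (via R17)
Shortest route: R39 → R17 → R37 = 5.8 hops' cost.

5.8 hops' cost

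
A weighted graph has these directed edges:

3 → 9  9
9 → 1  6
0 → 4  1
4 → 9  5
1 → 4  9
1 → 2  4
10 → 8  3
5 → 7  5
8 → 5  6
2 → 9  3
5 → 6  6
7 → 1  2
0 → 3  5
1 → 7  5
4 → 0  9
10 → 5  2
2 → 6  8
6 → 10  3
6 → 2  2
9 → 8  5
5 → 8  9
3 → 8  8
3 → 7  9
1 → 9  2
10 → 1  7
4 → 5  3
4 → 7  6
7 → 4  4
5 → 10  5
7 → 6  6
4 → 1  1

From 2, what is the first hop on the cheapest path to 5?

6

Enumerating some paths:
2 - 6 - 10 - 5: 8+3+2 = 13
2 - 9 - 8 - 5: 3+5+6 = 14
2 - 6 - 10 - 8 - 5: 8+3+3+6 = 20
Cheapest is 2 - 6 - 10 - 5 at 13.
So from 2 the first move is to 6.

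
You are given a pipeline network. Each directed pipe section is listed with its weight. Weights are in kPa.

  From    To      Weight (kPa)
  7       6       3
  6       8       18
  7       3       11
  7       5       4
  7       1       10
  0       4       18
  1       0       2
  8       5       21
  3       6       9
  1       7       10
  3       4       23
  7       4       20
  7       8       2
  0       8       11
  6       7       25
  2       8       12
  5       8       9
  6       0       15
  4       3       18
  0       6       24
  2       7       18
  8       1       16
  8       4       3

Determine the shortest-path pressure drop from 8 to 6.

29 kPa

Compare a few routes:
8 → 1 → 0 → 6: 16+2+24 = 42
8 → 1 → 7 → 6: 16+10+3 = 29
8 → 4 → 3 → 6: 3+18+9 = 30
The minimum is 29 kPa via 8 → 1 → 7 → 6.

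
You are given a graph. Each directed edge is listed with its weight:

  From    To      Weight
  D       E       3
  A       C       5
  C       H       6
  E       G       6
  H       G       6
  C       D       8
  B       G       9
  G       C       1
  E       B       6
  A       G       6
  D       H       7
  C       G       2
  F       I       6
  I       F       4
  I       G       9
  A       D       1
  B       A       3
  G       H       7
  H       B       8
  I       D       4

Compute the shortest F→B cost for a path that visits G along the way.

Best F to G: F–I–G costing 15
Best G to B: G–H–B costing 15
Total via G: 15 + 15 = 30.

30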